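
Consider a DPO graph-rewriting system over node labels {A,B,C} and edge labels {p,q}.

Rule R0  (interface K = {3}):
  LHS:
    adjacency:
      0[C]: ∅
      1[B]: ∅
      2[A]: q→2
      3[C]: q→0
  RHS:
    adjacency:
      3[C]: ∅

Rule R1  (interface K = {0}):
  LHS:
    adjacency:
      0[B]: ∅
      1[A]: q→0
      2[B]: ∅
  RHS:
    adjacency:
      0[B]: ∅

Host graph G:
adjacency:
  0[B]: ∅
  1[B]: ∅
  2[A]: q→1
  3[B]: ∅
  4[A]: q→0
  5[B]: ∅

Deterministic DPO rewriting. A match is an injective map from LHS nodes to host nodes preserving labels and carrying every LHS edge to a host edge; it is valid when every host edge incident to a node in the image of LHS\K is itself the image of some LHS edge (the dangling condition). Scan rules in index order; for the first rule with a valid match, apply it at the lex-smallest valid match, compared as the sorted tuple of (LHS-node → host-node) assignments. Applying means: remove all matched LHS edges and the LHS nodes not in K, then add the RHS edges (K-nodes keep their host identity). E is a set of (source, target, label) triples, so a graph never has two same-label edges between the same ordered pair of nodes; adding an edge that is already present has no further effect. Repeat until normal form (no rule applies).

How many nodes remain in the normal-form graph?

[0] host  ⇒  6 nodes, 2 edges  {2-q->1 4-q->0}
[1] R1 @ {0↦0, 1↦4, 2↦3}  ⇒  4 nodes, 1 edges  {2-q->1}
[2] R1 @ {0↦1, 1↦2, 2↦0}  ⇒  2 nodes, 0 edges  {∅}
normal form: no rule applies after step 2
NF nodes: {1:B, 5:B}

Answer: 2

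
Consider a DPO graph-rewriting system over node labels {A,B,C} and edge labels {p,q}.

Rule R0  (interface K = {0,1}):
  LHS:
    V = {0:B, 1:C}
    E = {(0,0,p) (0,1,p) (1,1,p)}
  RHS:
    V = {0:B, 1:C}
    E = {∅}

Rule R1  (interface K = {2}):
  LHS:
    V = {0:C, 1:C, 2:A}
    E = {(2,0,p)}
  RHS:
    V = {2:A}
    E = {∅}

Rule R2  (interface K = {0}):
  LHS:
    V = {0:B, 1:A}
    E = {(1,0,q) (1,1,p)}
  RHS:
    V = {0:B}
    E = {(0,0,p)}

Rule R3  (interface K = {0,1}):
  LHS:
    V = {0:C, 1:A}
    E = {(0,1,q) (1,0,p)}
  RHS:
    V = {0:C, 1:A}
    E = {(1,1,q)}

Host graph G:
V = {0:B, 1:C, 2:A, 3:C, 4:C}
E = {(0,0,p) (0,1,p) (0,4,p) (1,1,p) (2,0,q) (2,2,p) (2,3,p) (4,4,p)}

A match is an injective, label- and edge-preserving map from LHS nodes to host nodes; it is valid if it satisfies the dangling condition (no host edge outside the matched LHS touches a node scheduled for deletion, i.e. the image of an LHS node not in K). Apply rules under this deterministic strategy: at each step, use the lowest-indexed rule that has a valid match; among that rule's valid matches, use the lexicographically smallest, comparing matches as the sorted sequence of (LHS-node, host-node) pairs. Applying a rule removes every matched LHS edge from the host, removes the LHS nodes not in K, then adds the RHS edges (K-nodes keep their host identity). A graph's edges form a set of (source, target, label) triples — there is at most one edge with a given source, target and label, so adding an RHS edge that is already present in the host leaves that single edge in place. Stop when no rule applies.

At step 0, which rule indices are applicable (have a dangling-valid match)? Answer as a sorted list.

R0: 2 valid matches — {0↦0, 1↦1}, {0↦0, 1↦4}
R1: no valid match — 2 raw matches, all fail dangling condition
R2: no valid match — 1 raw match, all fail dangling condition
R3: no valid match — LHS pattern not found

Answer: [R0]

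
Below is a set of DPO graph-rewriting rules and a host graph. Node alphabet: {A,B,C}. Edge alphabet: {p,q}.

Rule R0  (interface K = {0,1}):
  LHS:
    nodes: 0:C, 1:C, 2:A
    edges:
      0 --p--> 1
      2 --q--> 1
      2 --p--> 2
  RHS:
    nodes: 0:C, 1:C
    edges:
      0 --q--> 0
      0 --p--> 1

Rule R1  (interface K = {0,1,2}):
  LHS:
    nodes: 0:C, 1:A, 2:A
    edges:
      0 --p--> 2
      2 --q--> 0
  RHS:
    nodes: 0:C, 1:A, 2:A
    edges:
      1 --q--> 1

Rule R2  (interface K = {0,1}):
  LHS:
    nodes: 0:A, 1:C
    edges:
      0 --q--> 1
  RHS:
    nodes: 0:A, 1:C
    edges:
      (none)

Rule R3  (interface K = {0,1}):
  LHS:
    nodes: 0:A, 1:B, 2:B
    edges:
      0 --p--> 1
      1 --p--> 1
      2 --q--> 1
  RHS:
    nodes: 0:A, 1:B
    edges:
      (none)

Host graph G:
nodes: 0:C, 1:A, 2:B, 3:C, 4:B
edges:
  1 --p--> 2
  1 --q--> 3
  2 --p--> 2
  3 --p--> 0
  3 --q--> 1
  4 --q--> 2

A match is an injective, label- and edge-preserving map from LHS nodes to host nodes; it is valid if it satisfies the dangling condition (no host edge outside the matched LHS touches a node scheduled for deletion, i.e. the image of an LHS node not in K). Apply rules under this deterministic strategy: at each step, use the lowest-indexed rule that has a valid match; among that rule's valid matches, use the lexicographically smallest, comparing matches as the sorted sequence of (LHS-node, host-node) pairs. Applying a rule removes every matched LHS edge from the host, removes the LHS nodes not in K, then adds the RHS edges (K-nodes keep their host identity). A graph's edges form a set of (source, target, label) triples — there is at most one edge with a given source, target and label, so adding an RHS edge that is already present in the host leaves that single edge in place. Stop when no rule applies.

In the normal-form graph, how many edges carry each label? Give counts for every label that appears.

start.  V:5 E:6  edges: 1-p->2 1-q->3 2-p->2 3-p->0 3-q->1 4-q->2
1. fire R2 via {0↦1, 1↦3}  →  V:5 E:5  edges: 1-p->2 2-p->2 3-p->0 3-q->1 4-q->2
2. fire R3 via {0↦1, 1↦2, 2↦4}  →  V:4 E:2  edges: 3-p->0 3-q->1
final graph: no rule applies after step 2
NF edges: [(3, 0, 'p'), (3, 1, 'q')]

Answer: p:1 q:1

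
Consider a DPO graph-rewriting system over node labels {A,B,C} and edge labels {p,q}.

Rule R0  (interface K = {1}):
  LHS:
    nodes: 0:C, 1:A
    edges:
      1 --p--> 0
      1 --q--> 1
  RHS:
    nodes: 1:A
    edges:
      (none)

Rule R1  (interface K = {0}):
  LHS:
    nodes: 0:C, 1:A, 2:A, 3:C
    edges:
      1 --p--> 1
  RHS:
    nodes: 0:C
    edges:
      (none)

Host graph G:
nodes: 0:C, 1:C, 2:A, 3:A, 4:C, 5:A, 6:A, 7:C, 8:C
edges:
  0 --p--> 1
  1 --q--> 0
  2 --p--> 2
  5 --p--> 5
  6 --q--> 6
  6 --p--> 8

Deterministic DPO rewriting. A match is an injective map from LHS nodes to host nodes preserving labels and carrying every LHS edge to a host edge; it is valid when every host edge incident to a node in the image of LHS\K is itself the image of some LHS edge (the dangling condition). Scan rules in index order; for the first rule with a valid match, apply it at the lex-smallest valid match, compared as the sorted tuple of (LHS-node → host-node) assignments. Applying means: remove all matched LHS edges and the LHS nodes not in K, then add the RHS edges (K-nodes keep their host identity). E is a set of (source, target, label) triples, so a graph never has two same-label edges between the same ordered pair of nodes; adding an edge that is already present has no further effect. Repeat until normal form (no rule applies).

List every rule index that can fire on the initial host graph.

R0: 1 valid match — {0↦8, 1↦6}
R1: 16 valid matches — {0↦0, 1↦2, 2↦3, 3↦4}, {0↦0, 1↦2, 2↦3, 3↦7}, {0↦0, 1↦5, 2↦3, 3↦4} (+13 more)

Answer: [R0,R1]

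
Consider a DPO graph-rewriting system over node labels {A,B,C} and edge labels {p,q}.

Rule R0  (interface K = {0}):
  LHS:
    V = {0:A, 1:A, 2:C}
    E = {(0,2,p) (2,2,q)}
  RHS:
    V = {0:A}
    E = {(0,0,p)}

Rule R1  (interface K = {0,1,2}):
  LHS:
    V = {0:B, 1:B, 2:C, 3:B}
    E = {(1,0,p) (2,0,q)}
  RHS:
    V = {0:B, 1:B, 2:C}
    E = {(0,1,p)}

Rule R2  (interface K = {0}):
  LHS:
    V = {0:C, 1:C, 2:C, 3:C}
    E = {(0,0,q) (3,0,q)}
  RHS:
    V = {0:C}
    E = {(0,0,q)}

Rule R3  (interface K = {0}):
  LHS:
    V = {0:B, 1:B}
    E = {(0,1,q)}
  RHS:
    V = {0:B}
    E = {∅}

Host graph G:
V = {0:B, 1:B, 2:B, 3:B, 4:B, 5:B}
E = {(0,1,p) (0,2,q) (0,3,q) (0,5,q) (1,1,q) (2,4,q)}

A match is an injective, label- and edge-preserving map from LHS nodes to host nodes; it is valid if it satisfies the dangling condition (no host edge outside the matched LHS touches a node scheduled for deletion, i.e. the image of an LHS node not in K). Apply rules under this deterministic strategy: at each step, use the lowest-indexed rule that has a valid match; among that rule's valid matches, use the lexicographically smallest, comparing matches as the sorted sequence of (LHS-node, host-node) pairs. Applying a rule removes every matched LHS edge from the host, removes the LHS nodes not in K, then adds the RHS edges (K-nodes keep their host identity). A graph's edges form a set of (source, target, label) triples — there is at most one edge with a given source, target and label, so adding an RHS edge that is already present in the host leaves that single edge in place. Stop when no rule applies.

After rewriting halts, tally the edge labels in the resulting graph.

start.  V:6 E:6  edges: 0-p->1 0-q->2 0-q->3 0-q->5 1-q->1 2-q->4
1. fire R3 via {0↦0, 1↦3}  →  V:5 E:5  edges: 0-p->1 0-q->2 0-q->5 1-q->1 2-q->4
2. fire R3 via {0↦0, 1↦5}  →  V:4 E:4  edges: 0-p->1 0-q->2 1-q->1 2-q->4
3. fire R3 via {0↦2, 1↦4}  →  V:3 E:3  edges: 0-p->1 0-q->2 1-q->1
4. fire R3 via {0↦0, 1↦2}  →  V:2 E:2  edges: 0-p->1 1-q->1
normal form: no rule applies after step 4
NF edges: [(0, 1, 'p'), (1, 1, 'q')]

Answer: p:1 q:1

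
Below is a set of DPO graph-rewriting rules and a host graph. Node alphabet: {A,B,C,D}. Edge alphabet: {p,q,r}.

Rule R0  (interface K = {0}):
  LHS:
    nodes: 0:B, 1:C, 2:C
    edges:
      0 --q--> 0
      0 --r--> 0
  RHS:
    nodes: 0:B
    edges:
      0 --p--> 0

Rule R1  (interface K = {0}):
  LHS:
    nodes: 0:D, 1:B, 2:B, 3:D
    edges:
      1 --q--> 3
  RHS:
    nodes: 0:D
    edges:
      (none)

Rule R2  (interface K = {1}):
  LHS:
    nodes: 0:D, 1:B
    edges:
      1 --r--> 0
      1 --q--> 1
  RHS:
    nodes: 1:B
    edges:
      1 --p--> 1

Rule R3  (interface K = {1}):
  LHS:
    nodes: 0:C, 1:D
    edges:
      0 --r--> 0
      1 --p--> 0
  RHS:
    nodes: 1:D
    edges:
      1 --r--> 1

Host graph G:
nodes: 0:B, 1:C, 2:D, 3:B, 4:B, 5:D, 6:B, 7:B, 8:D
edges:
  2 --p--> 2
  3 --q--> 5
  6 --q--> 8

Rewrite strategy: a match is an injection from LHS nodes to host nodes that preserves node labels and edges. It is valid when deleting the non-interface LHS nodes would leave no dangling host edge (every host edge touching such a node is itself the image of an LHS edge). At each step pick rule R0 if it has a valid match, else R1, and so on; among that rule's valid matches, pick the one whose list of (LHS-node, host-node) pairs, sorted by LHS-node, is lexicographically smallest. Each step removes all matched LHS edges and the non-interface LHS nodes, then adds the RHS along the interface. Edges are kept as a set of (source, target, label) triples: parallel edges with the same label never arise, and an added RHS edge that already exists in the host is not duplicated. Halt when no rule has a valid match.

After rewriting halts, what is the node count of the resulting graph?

[0] host  ⇒  9 nodes, 3 edges  {2-p->2 3-q->5 6-q->8}
[1] R1 @ {0↦2, 1↦3, 2↦0, 3↦5}  ⇒  6 nodes, 2 edges  {2-p->2 6-q->8}
[2] R1 @ {0↦2, 1↦6, 2↦4, 3↦8}  ⇒  3 nodes, 1 edges  {2-p->2}
final graph: no rule applies after step 2
NF nodes: {1:C, 2:D, 7:B}

Answer: 3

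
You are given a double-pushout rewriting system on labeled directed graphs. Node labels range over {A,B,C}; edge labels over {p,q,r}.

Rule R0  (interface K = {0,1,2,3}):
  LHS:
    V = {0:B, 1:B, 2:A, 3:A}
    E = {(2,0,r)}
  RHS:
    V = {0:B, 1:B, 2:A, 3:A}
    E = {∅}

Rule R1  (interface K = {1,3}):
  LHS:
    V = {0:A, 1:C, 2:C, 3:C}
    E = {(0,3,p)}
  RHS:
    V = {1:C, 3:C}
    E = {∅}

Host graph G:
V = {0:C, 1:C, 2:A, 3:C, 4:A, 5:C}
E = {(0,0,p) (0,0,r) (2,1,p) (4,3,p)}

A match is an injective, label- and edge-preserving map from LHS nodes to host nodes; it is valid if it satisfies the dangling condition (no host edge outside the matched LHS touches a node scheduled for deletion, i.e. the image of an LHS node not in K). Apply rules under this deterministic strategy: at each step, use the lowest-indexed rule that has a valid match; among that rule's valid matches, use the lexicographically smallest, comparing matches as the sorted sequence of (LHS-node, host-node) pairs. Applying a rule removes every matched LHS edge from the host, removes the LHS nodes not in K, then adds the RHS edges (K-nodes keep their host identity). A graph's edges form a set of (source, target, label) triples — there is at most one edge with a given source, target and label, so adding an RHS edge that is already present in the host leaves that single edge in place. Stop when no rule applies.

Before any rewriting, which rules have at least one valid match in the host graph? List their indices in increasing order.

Answer: [R1]

Derivation:
R0: no valid match — LHS pattern not found
R1: 4 valid matches — {0↦2, 1↦0, 2↦5, 3↦1}, {0↦2, 1↦3, 2↦5, 3↦1}, {0↦4, 1↦0, 2↦5, 3↦3} (+1 more)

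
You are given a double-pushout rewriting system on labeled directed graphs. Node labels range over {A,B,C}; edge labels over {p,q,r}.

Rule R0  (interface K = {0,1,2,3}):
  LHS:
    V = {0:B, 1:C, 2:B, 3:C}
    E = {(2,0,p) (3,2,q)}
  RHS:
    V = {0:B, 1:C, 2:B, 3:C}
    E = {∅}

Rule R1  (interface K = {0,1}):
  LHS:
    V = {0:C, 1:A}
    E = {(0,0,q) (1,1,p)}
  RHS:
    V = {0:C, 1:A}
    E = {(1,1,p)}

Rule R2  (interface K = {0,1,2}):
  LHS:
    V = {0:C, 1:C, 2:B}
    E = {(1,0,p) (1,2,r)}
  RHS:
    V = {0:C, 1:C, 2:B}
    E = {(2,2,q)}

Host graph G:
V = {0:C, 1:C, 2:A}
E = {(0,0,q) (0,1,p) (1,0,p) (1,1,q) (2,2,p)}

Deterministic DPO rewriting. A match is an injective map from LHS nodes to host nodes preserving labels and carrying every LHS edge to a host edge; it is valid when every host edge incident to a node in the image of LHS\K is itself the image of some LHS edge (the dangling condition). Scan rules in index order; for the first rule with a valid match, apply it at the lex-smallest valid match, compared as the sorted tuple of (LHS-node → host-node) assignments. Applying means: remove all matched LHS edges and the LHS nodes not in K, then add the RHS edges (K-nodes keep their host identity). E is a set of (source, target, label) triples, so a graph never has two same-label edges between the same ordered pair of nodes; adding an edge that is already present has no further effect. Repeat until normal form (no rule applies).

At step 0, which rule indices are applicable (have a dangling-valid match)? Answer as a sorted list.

Answer: [R1]

Steps:
R0: no valid match — LHS pattern not found
R1: 2 valid matches — {0↦0, 1↦2}, {0↦1, 1↦2}
R2: no valid match — LHS pattern not found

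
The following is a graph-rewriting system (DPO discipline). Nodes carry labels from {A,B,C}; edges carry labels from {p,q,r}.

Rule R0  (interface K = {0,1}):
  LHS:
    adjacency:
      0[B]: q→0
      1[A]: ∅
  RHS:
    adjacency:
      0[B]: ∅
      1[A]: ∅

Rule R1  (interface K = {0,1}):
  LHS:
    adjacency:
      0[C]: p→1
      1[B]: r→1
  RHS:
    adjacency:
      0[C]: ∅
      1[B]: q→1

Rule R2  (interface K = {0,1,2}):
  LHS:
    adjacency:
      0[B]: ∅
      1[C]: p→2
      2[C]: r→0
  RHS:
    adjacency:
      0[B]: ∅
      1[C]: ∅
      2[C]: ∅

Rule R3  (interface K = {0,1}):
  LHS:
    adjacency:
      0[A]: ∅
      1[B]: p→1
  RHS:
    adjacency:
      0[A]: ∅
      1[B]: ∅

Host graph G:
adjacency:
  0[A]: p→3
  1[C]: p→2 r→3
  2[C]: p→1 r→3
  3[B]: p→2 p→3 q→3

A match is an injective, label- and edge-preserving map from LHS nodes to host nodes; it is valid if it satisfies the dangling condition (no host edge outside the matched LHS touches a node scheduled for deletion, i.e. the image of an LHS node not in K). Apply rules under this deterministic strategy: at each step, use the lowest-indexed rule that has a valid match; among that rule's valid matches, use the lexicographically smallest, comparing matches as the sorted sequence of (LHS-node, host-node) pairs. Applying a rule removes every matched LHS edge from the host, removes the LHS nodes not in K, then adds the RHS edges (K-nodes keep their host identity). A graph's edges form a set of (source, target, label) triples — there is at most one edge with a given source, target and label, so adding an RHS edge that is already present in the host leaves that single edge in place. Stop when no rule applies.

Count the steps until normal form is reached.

Answer: 4

Steps:
[0] host  ⇒  4 nodes, 8 edges  {0-p->3 1-p->2 1-r->3 2-p->1 2-r->3 3-p->2 3-p->3 3-q->3}
[1] R0 @ {0↦3, 1↦0}  ⇒  4 nodes, 7 edges  {0-p->3 1-p->2 1-r->3 2-p->1 2-r->3 3-p->2 3-p->3}
[2] R2 @ {0↦3, 1↦1, 2↦2}  ⇒  4 nodes, 5 edges  {0-p->3 1-r->3 2-p->1 3-p->2 3-p->3}
[3] R2 @ {0↦3, 1↦2, 2↦1}  ⇒  4 nodes, 3 edges  {0-p->3 3-p->2 3-p->3}
[4] R3 @ {0↦0, 1↦3}  ⇒  4 nodes, 2 edges  {0-p->3 3-p->2}
halt: no rule applies after step 4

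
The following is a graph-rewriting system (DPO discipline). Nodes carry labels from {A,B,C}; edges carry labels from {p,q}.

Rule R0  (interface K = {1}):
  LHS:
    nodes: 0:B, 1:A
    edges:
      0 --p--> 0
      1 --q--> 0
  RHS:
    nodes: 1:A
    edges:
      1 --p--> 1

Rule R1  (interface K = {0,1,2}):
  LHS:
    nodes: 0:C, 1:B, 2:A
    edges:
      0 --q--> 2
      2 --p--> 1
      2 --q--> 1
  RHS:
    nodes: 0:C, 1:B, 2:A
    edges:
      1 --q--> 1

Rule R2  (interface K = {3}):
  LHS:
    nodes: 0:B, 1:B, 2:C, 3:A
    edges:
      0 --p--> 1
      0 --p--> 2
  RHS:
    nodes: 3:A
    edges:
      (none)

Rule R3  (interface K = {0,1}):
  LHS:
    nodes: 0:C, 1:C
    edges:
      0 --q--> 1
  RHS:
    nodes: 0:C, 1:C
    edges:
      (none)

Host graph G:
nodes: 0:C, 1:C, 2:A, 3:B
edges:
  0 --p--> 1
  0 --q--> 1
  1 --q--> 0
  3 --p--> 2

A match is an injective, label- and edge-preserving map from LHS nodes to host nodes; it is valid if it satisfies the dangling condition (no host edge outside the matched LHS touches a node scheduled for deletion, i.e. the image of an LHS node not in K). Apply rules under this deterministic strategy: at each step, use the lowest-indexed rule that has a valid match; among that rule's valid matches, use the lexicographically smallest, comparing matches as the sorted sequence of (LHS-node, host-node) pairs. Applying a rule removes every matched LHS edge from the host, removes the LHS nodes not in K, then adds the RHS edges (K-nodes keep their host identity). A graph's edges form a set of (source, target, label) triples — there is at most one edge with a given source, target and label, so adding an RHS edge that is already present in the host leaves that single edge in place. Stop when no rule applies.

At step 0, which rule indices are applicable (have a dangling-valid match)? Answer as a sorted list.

Answer: [R3]

Rewrite trace:
R0: no valid match — LHS pattern not found
R1: no valid match — LHS pattern not found
R2: no valid match — LHS pattern not found
R3: 2 valid matches — {0↦0, 1↦1}, {0↦1, 1↦0}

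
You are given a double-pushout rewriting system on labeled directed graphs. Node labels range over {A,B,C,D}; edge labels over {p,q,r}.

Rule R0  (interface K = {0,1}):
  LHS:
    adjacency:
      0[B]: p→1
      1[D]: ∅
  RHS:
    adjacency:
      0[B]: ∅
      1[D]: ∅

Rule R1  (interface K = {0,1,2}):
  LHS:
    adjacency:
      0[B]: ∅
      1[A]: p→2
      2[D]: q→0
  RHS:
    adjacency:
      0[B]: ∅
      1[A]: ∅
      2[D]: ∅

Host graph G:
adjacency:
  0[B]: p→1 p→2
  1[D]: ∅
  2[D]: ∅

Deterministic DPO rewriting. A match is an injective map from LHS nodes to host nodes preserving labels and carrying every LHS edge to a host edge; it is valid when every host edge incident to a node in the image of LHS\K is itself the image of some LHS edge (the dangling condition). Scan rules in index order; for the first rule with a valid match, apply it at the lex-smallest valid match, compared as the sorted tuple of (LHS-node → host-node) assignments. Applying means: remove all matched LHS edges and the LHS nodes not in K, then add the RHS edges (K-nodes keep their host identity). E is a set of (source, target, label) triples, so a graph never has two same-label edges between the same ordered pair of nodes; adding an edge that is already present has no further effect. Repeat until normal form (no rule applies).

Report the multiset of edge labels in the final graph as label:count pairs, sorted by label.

Answer: (no edges)

Rewrite trace:
start.  V:3 E:2  edges: 0-p->1 0-p->2
1. fire R0 via {0↦0, 1↦1}  →  V:3 E:1  edges: 0-p->2
2. fire R0 via {0↦0, 1↦2}  →  V:3 E:0  edges: ∅
final graph: no rule applies after step 2
NF edges: []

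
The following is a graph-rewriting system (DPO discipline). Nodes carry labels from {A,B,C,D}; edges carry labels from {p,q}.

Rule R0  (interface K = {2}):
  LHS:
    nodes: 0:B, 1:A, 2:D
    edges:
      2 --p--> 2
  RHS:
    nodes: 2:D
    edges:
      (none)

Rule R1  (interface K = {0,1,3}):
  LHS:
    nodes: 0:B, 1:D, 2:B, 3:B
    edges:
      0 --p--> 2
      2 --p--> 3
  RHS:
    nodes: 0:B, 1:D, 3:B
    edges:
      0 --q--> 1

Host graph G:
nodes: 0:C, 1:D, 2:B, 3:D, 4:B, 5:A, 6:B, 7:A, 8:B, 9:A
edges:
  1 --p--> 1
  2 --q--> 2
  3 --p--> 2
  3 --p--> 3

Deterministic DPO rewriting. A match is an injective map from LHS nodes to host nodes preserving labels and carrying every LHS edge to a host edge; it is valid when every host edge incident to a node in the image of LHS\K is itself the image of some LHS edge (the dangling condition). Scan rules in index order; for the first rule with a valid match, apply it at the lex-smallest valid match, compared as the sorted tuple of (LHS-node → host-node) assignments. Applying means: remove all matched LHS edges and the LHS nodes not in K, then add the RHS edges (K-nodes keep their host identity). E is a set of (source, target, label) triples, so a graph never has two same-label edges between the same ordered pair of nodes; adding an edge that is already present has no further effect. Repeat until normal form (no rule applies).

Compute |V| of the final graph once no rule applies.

initial: |V|=10 |E|=4  E = 1-p->1 2-q->2 3-p->2 3-p->3
step 1: apply R0 at {0↦4, 1↦5, 2↦1}  → |V|=8 |E|=3  E = 2-q->2 3-p->2 3-p->3
step 2: apply R0 at {0↦6, 1↦7, 2↦3}  → |V|=6 |E|=2  E = 2-q->2 3-p->2
normal form: no rule applies after step 2
NF nodes: {0:C, 1:D, 2:B, 3:D, 8:B, 9:A}

Answer: 6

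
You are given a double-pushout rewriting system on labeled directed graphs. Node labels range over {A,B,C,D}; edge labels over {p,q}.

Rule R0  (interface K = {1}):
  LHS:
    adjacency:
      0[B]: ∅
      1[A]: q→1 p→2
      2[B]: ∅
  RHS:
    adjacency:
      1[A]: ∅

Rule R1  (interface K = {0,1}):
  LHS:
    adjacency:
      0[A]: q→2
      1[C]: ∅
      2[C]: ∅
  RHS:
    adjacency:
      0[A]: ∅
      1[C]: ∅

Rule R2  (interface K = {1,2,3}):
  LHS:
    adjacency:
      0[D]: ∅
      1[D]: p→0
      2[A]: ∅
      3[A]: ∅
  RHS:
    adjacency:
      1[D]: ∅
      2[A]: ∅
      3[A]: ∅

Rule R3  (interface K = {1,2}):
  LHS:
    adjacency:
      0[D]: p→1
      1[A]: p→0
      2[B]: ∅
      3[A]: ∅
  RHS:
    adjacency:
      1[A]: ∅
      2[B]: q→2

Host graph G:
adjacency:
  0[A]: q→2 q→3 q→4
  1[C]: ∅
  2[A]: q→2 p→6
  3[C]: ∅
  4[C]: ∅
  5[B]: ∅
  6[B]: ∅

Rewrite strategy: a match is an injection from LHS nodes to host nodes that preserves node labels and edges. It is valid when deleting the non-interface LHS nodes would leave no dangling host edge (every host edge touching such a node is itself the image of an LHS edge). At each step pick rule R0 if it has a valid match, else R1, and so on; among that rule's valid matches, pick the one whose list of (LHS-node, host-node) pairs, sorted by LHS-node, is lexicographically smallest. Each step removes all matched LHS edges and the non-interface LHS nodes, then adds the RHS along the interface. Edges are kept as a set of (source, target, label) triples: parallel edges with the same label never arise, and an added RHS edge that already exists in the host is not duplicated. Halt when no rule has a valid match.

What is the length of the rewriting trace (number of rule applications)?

Answer: 3

Steps:
initial: |V|=7 |E|=5  E = 0-q->2 0-q->3 0-q->4 2-q->2 2-p->6
step 1: apply R0 at {0↦5, 1↦2, 2↦6}  → |V|=5 |E|=3  E = 0-q->2 0-q->3 0-q->4
step 2: apply R1 at {0↦0, 1↦1, 2↦3}  → |V|=4 |E|=2  E = 0-q->2 0-q->4
step 3: apply R1 at {0↦0, 1↦1, 2↦4}  → |V|=3 |E|=1  E = 0-q->2
halt: no rule applies after step 3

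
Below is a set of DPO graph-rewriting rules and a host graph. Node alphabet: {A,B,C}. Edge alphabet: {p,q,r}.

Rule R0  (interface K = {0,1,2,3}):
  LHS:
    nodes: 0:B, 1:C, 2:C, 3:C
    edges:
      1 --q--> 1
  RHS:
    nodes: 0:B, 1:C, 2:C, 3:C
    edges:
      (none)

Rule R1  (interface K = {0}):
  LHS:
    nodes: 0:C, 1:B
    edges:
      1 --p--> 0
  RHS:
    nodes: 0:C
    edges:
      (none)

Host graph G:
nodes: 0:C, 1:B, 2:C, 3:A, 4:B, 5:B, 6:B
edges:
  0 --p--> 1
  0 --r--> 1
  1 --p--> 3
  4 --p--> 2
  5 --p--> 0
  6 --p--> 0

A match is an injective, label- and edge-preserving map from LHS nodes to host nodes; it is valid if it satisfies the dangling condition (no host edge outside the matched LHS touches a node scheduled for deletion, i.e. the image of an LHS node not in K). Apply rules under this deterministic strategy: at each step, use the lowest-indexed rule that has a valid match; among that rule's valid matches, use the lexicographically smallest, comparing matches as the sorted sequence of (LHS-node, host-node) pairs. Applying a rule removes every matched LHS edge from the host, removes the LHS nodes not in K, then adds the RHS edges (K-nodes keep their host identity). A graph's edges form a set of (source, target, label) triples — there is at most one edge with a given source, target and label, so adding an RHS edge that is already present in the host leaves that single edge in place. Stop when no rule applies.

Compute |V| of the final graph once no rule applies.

start.  V:7 E:6  edges: 0-p->1 0-r->1 1-p->3 4-p->2 5-p->0 6-p->0
1. fire R1 via {0↦0, 1↦5}  →  V:6 E:5  edges: 0-p->1 0-r->1 1-p->3 4-p->2 6-p->0
2. fire R1 via {0↦0, 1↦6}  →  V:5 E:4  edges: 0-p->1 0-r->1 1-p->3 4-p->2
3. fire R1 via {0↦2, 1↦4}  →  V:4 E:3  edges: 0-p->1 0-r->1 1-p->3
normal form: no rule applies after step 3
NF nodes: {0:C, 1:B, 2:C, 3:A}

Answer: 4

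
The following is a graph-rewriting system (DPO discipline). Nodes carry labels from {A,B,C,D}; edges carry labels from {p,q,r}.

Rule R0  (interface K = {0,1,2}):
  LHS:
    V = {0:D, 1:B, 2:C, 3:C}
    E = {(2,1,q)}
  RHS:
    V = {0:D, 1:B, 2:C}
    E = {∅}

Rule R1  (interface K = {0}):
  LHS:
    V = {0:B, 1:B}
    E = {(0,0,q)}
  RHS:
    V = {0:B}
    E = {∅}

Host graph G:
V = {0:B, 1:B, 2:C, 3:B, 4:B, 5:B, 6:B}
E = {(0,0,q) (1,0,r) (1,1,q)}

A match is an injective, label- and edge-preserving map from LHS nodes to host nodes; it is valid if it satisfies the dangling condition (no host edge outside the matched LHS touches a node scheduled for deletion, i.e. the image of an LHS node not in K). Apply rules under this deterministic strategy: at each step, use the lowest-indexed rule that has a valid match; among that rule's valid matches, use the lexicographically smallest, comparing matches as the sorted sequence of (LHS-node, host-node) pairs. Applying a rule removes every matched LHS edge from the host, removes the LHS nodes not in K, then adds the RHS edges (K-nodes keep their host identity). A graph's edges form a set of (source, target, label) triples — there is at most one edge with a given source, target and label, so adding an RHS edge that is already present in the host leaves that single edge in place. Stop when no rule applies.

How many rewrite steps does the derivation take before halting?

initial: |V|=7 |E|=3  E = 0-q->0 1-r->0 1-q->1
step 1: apply R1 at {0↦0, 1↦3}  → |V|=6 |E|=2  E = 1-r->0 1-q->1
step 2: apply R1 at {0↦1, 1↦4}  → |V|=5 |E|=1  E = 1-r->0
normal form: no rule applies after step 2

Answer: 2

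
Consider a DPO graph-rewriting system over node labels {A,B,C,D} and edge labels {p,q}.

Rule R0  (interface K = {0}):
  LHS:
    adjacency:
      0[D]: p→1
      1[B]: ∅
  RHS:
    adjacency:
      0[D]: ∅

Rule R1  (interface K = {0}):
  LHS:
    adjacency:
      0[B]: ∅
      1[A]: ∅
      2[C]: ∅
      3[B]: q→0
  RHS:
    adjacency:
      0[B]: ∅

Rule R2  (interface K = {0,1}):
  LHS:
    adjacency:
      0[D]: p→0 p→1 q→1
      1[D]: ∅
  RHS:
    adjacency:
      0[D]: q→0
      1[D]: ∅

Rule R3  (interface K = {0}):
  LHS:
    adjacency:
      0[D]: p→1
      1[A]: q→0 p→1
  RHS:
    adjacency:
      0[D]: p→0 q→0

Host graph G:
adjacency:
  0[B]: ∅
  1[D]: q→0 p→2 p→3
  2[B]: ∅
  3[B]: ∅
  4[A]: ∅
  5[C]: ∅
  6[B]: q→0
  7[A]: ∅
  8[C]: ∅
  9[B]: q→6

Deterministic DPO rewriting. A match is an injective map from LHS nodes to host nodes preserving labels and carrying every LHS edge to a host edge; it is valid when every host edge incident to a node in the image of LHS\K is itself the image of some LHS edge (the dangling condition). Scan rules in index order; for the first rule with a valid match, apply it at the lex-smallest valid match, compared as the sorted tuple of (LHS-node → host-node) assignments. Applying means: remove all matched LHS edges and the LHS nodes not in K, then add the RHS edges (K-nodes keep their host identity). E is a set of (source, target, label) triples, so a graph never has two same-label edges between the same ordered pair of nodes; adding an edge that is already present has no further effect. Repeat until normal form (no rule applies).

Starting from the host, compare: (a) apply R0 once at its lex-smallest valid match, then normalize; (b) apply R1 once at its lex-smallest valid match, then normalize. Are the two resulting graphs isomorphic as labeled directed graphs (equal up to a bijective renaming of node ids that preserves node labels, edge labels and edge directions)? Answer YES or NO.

Answer: YES

Steps:
branch R0-first: apply at {0↦1, 1↦2} → |E|=4, then 3 more step(s) → NF |V|=2 |E|=1 V={0:B, 1:D} E=1-q->0
branch R1-first: apply at {0↦6, 1↦4, 2↦5, 3↦9} → |E|=4, then 3 more step(s) → NF |V|=2 |E|=1 V={0:B, 1:D} E=1-q->0
graphs isomorphic (equal up to label-preserving node renaming)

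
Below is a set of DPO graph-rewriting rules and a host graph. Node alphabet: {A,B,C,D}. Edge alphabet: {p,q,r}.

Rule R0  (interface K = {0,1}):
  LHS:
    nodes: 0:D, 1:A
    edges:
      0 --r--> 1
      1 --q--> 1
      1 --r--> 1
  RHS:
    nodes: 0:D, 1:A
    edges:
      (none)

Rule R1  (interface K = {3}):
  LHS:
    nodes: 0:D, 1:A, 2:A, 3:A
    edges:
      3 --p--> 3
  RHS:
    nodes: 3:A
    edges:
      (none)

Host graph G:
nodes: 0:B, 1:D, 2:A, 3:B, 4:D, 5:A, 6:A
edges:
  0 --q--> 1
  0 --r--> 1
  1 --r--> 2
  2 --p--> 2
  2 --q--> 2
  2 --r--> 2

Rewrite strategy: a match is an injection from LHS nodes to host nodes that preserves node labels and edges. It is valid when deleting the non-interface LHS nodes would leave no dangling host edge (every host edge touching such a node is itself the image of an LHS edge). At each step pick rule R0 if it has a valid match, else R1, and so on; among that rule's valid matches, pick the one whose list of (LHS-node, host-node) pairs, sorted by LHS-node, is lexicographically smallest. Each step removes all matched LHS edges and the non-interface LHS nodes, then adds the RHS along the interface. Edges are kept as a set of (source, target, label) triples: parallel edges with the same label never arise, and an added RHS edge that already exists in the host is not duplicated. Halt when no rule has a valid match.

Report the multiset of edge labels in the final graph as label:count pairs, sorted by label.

Answer: q:1 r:1

Rewrite trace:
start.  V:7 E:6  edges: 0-q->1 0-r->1 1-r->2 2-p->2 2-q->2 2-r->2
1. fire R0 via {0↦1, 1↦2}  →  V:7 E:3  edges: 0-q->1 0-r->1 2-p->2
2. fire R1 via {0↦4, 1↦5, 2↦6, 3↦2}  →  V:4 E:2  edges: 0-q->1 0-r->1
halt: no rule applies after step 2
NF edges: [(0, 1, 'q'), (0, 1, 'r')]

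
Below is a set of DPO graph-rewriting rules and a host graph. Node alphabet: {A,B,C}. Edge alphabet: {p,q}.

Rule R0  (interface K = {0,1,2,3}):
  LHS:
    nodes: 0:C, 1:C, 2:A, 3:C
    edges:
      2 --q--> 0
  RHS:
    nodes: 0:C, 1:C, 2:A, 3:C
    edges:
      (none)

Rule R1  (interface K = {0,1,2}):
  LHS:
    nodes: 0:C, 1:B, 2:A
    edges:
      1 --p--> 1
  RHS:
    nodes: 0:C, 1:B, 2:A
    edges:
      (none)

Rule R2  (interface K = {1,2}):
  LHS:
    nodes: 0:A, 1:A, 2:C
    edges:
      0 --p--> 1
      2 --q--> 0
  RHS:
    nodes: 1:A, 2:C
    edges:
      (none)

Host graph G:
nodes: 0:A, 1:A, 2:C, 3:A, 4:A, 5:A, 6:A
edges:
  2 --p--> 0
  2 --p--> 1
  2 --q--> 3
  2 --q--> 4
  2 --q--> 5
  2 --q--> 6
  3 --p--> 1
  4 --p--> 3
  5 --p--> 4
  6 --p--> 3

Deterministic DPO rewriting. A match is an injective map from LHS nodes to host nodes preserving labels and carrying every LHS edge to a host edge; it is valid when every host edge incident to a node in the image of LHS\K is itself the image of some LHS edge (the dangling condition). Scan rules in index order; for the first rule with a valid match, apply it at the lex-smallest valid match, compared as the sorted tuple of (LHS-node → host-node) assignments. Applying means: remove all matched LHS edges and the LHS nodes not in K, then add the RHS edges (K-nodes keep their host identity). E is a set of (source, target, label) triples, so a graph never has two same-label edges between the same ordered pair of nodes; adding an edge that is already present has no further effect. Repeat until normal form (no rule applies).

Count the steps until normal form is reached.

Answer: 4

Steps:
start.  V:7 E:10  edges: 2-p->0 2-p->1 2-q->3 2-q->4 2-q->5 2-q->6 3-p->1 4-p->3 5-p->4 6-p->3
1. fire R2 via {0↦5, 1↦4, 2↦2}  →  V:6 E:8  edges: 2-p->0 2-p->1 2-q->3 2-q->4 2-q->6 3-p->1 4-p->3 6-p->3
2. fire R2 via {0↦4, 1↦3, 2↦2}  →  V:5 E:6  edges: 2-p->0 2-p->1 2-q->3 2-q->6 3-p->1 6-p->3
3. fire R2 via {0↦6, 1↦3, 2↦2}  →  V:4 E:4  edges: 2-p->0 2-p->1 2-q->3 3-p->1
4. fire R2 via {0↦3, 1↦1, 2↦2}  →  V:3 E:2  edges: 2-p->0 2-p->1
halt: no rule applies after step 4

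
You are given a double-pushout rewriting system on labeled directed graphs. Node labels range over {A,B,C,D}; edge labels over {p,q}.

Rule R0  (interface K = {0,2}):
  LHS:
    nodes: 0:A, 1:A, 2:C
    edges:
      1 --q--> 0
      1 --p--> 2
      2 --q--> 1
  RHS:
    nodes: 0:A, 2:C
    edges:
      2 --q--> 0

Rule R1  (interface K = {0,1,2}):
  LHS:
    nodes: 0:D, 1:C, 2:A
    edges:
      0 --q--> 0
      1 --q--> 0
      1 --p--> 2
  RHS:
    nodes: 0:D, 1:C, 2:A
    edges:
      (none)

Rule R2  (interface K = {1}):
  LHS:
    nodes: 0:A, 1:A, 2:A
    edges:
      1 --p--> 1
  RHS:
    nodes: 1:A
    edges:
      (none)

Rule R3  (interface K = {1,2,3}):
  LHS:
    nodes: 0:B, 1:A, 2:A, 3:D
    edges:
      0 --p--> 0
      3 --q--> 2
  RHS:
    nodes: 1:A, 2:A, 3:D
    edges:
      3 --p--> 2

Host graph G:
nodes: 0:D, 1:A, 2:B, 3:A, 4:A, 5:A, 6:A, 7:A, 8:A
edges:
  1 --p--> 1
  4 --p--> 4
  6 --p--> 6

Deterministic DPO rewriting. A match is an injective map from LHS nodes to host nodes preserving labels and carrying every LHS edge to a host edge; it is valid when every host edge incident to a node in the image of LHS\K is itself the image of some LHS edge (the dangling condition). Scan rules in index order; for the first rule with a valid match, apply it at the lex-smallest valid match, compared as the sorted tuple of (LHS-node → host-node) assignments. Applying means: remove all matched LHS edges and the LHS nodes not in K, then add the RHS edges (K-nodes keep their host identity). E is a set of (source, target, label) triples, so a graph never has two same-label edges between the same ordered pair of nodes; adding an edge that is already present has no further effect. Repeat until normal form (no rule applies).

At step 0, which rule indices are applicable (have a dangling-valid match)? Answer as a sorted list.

R0: no valid match — LHS pattern not found
R1: no valid match — LHS pattern not found
R2: 36 valid matches — {0↦3, 1↦1, 2↦5}, {0↦3, 1↦1, 2↦7}, {0↦3, 1↦1, 2↦8} (+33 more)
R3: no valid match — LHS pattern not found

Answer: [R2]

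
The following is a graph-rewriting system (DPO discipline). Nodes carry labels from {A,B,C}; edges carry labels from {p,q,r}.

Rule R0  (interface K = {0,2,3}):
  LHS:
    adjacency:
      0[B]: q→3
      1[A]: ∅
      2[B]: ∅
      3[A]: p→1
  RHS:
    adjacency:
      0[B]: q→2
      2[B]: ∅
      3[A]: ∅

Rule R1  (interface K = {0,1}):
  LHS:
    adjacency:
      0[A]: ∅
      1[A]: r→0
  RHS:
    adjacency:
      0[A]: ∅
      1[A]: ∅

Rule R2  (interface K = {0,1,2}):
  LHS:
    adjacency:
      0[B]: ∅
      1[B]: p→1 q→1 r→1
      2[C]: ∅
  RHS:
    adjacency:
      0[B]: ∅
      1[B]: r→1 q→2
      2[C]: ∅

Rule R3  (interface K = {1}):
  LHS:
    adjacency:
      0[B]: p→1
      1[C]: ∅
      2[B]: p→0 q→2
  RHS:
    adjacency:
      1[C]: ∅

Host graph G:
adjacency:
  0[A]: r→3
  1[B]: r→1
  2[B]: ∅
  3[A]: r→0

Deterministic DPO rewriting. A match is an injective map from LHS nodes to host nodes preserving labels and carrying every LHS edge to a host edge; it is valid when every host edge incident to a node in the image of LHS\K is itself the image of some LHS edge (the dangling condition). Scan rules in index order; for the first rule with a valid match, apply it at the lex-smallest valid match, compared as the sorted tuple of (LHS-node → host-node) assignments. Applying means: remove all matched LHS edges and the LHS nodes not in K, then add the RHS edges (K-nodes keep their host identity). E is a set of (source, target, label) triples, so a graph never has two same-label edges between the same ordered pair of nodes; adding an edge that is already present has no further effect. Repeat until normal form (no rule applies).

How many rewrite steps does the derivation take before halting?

Answer: 2

Derivation:
[0] host  ⇒  4 nodes, 3 edges  {0-r->3 1-r->1 3-r->0}
[1] R1 @ {0↦0, 1↦3}  ⇒  4 nodes, 2 edges  {0-r->3 1-r->1}
[2] R1 @ {0↦3, 1↦0}  ⇒  4 nodes, 1 edges  {1-r->1}
halt: no rule applies after step 2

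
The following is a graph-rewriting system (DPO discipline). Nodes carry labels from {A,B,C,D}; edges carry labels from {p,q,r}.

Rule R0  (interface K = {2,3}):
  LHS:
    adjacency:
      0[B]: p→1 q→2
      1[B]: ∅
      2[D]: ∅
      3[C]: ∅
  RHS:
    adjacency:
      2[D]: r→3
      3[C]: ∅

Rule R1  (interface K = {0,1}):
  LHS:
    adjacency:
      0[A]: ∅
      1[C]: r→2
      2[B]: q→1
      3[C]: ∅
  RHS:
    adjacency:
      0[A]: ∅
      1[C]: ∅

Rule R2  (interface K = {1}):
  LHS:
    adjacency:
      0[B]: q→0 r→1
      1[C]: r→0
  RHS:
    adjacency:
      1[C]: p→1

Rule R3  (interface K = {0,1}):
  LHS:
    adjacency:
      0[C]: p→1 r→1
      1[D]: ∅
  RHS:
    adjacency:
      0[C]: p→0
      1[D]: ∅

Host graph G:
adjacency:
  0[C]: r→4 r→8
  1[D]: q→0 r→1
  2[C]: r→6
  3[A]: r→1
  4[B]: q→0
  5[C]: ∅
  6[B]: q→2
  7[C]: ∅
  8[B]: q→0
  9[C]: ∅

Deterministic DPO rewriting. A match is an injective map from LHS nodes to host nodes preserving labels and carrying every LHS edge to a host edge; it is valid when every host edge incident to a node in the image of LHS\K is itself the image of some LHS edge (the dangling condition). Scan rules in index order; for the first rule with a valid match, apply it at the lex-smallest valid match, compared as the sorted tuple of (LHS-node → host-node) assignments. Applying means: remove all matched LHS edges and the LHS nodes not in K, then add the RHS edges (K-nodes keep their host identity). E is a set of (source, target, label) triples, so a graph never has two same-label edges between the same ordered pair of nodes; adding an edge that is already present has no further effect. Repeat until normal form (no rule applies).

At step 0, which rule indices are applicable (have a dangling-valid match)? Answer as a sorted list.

R0: no valid match — LHS pattern not found
R1: 9 valid matches — {0↦3, 1↦0, 2↦4, 3↦5}, {0↦3, 1↦0, 2↦4, 3↦7}, {0↦3, 1↦0, 2↦4, 3↦9} (+6 more)
R2: no valid match — LHS pattern not found
R3: no valid match — LHS pattern not found

Answer: [R1]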